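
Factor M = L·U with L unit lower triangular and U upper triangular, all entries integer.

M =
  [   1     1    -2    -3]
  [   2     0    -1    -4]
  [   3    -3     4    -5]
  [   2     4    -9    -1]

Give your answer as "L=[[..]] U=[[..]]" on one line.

L=[[1,0,0,0],[2,1,0,0],[3,3,1,0],[2,-1,-2,1]] U=[[1,1,-2,-3],[0,-2,3,2],[0,0,1,-2],[0,0,0,3]]

  r1 -= 2·r0 → [0,-2,3,2]
  r2 -= 3·r0 → [0,-6,10,4]
  r3 -= 2·r0 → [0,2,-5,5]
  r2 -= 3·r1 → [0,0,1,-2]
  r3 -= -1·r1 → [0,0,-2,7]
  r3 -= -2·r2 → [0,0,0,3]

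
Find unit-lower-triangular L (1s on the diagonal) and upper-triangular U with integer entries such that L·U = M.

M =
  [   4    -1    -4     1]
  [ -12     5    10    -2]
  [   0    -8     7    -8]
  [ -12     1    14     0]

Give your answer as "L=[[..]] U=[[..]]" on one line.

L=[[1,0,0,0],[-3,1,0,0],[0,-4,1,0],[-3,-1,0,1]] U=[[4,-1,-4,1],[0,2,-2,1],[0,0,-1,-4],[0,0,0,4]]

  R1 -= -3·R0 → [0,2,-2,1]
  R2 -= 0·R0 → [0,-8,7,-8]
  R3 -= -3·R0 → [0,-2,2,3]
  R2 -= -4·R1 → [0,0,-1,-4]
  R3 -= -1·R1 → [0,0,0,4]
  R3 -= 0·R2 → [0,0,0,4]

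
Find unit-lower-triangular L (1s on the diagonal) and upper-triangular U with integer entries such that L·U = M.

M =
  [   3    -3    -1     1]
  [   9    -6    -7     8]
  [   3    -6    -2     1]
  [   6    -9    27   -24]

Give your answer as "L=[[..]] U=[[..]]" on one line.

  R1 -= 3·R0 → [0,3,-4,5]
  R2 -= 1·R0 → [0,-3,-1,0]
  R3 -= 2·R0 → [0,-3,29,-26]
  R2 -= -1·R1 → [0,0,-5,5]
  R3 -= -1·R1 → [0,0,25,-21]
  R3 -= -5·R2 → [0,0,0,4]

L=[[1,0,0,0],[3,1,0,0],[1,-1,1,0],[2,-1,-5,1]] U=[[3,-3,-1,1],[0,3,-4,5],[0,0,-5,5],[0,0,0,4]]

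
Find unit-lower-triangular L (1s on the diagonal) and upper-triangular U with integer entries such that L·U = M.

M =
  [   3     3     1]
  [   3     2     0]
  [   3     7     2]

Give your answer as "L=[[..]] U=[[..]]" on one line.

L=[[1,0,0],[1,1,0],[1,-4,1]] U=[[3,3,1],[0,-1,-1],[0,0,-3]]

  R1 -= 1·R0 → [0,-1,-1]
  R2 -= 1·R0 → [0,4,1]
  R2 -= -4·R1 → [0,0,-3]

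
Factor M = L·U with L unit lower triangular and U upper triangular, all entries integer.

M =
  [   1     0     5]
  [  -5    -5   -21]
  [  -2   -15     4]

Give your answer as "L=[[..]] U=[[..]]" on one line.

L=[[1,0,0],[-5,1,0],[-2,3,1]] U=[[1,0,5],[0,-5,4],[0,0,2]]

  R1 -= -5·R0 → [0,-5,4]
  R2 -= -2·R0 → [0,-15,14]
  R2 -= 3·R1 → [0,0,2]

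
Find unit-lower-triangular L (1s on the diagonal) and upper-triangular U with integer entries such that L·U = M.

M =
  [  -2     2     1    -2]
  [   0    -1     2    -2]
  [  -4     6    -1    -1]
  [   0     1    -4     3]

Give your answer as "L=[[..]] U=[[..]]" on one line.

  r1 -= 0·r0 → [0,-1,2,-2]
  r2 -= 2·r0 → [0,2,-3,3]
  r3 -= 0·r0 → [0,1,-4,3]
  r2 -= -2·r1 → [0,0,1,-1]
  r3 -= -1·r1 → [0,0,-2,1]
  r3 -= -2·r2 → [0,0,0,-1]

L=[[1,0,0,0],[0,1,0,0],[2,-2,1,0],[0,-1,-2,1]] U=[[-2,2,1,-2],[0,-1,2,-2],[0,0,1,-1],[0,0,0,-1]]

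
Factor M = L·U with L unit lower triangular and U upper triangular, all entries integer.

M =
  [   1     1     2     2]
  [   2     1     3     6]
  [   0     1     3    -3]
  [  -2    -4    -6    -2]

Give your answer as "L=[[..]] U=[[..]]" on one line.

  R1 -= 2·R0 → [0,-1,-1,2]
  R2 -= 0·R0 → [0,1,3,-3]
  R3 -= -2·R0 → [0,-2,-2,2]
  R2 -= -1·R1 → [0,0,2,-1]
  R3 -= 2·R1 → [0,0,0,-2]
  R3 -= 0·R2 → [0,0,0,-2]

L=[[1,0,0,0],[2,1,0,0],[0,-1,1,0],[-2,2,0,1]] U=[[1,1,2,2],[0,-1,-1,2],[0,0,2,-1],[0,0,0,-2]]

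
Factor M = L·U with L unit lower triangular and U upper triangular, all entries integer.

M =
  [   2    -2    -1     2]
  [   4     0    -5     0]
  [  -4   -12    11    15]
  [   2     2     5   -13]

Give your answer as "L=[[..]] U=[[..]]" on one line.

L=[[1,0,0,0],[2,1,0,0],[-2,-4,1,0],[1,1,-3,1]] U=[[2,-2,-1,2],[0,4,-3,-4],[0,0,-3,3],[0,0,0,-2]]

  R1 -= 2·R0 → [0,4,-3,-4]
  R2 -= -2·R0 → [0,-16,9,19]
  R3 -= 1·R0 → [0,4,6,-15]
  R2 -= -4·R1 → [0,0,-3,3]
  R3 -= 1·R1 → [0,0,9,-11]
  R3 -= -3·R2 → [0,0,0,-2]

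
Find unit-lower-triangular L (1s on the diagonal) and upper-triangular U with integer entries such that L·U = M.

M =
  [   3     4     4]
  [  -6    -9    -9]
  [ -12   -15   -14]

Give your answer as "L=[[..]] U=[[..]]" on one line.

L=[[1,0,0],[-2,1,0],[-4,-1,1]] U=[[3,4,4],[0,-1,-1],[0,0,1]]

  row1 -= -2·row0 → [0,-1,-1]
  row2 -= -4·row0 → [0,1,2]
  row2 -= -1·row1 → [0,0,1]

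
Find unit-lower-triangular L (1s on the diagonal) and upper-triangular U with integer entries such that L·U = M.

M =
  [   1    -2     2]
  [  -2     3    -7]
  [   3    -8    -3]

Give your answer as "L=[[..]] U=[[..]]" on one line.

L=[[1,0,0],[-2,1,0],[3,2,1]] U=[[1,-2,2],[0,-1,-3],[0,0,-3]]

  R1 -= -2·R0 → [0,-1,-3]
  R2 -= 3·R0 → [0,-2,-9]
  R2 -= 2·R1 → [0,0,-3]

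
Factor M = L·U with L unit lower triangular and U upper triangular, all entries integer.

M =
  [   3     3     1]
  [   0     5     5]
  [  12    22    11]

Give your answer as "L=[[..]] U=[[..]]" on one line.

  R1 -= 0·R0 → [0,5,5]
  R2 -= 4·R0 → [0,10,7]
  R2 -= 2·R1 → [0,0,-3]

L=[[1,0,0],[0,1,0],[4,2,1]] U=[[3,3,1],[0,5,5],[0,0,-3]]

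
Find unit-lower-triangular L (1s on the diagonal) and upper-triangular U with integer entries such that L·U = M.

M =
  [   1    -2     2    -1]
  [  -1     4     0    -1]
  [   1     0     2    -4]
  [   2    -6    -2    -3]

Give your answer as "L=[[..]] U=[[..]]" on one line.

  row1 -= -1·row0 → [0,2,2,-2]
  row2 -= 1·row0 → [0,2,0,-3]
  row3 -= 2·row0 → [0,-2,-6,-1]
  row2 -= 1·row1 → [0,0,-2,-1]
  row3 -= -1·row1 → [0,0,-4,-3]
  row3 -= 2·row2 → [0,0,0,-1]

L=[[1,0,0,0],[-1,1,0,0],[1,1,1,0],[2,-1,2,1]] U=[[1,-2,2,-1],[0,2,2,-2],[0,0,-2,-1],[0,0,0,-1]]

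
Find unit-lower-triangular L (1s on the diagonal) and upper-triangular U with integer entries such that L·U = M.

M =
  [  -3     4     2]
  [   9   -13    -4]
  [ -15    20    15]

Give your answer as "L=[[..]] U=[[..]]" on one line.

L=[[1,0,0],[-3,1,0],[5,0,1]] U=[[-3,4,2],[0,-1,2],[0,0,5]]

  r1 -= -3·r0 → [0,-1,2]
  r2 -= 5·r0 → [0,0,5]
  r2 -= 0·r1 → [0,0,5]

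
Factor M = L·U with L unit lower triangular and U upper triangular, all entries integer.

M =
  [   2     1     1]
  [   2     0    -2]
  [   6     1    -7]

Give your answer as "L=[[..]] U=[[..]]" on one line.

L=[[1,0,0],[1,1,0],[3,2,1]] U=[[2,1,1],[0,-1,-3],[0,0,-4]]

  row1 -= 1·row0 → [0,-1,-3]
  row2 -= 3·row0 → [0,-2,-10]
  row2 -= 2·row1 → [0,0,-4]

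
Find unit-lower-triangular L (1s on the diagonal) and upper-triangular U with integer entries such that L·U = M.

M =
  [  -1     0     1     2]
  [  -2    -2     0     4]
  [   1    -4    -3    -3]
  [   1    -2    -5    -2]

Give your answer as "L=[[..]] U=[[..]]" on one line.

L=[[1,0,0,0],[2,1,0,0],[-1,2,1,0],[-1,1,-1,1]] U=[[-1,0,1,2],[0,-2,-2,0],[0,0,2,-1],[0,0,0,-1]]

  R1 -= 2·R0 → [0,-2,-2,0]
  R2 -= -1·R0 → [0,-4,-2,-1]
  R3 -= -1·R0 → [0,-2,-4,0]
  R2 -= 2·R1 → [0,0,2,-1]
  R3 -= 1·R1 → [0,0,-2,0]
  R3 -= -1·R2 → [0,0,0,-1]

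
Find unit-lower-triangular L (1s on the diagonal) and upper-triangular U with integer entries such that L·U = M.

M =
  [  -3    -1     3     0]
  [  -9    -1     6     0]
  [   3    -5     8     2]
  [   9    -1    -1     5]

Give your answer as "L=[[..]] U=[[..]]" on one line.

L=[[1,0,0,0],[3,1,0,0],[-1,-3,1,0],[-3,-2,1,1]] U=[[-3,-1,3,0],[0,2,-3,0],[0,0,2,2],[0,0,0,3]]

  row1 -= 3·row0 → [0,2,-3,0]
  row2 -= -1·row0 → [0,-6,11,2]
  row3 -= -3·row0 → [0,-4,8,5]
  row2 -= -3·row1 → [0,0,2,2]
  row3 -= -2·row1 → [0,0,2,5]
  row3 -= 1·row2 → [0,0,0,3]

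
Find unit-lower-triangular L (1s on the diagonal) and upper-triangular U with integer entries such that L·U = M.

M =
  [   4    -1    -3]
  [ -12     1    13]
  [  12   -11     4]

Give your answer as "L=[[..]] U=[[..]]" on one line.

L=[[1,0,0],[-3,1,0],[3,4,1]] U=[[4,-1,-3],[0,-2,4],[0,0,-3]]

  R1 -= -3·R0 → [0,-2,4]
  R2 -= 3·R0 → [0,-8,13]
  R2 -= 4·R1 → [0,0,-3]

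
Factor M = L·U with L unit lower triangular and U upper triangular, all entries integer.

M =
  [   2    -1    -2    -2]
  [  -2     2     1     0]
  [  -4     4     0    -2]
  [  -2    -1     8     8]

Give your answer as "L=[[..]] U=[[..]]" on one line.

  r1 -= -1·r0 → [0,1,-1,-2]
  r2 -= -2·r0 → [0,2,-4,-6]
  r3 -= -1·r0 → [0,-2,6,6]
  r2 -= 2·r1 → [0,0,-2,-2]
  r3 -= -2·r1 → [0,0,4,2]
  r3 -= -2·r2 → [0,0,0,-2]

L=[[1,0,0,0],[-1,1,0,0],[-2,2,1,0],[-1,-2,-2,1]] U=[[2,-1,-2,-2],[0,1,-1,-2],[0,0,-2,-2],[0,0,0,-2]]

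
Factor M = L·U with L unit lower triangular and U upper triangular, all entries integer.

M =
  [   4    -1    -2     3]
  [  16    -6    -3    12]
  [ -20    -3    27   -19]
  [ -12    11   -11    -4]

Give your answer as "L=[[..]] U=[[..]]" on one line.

  r1 -= 4·r0 → [0,-2,5,0]
  r2 -= -5·r0 → [0,-8,17,-4]
  r3 -= -3·r0 → [0,8,-17,5]
  r2 -= 4·r1 → [0,0,-3,-4]
  r3 -= -4·r1 → [0,0,3,5]
  r3 -= -1·r2 → [0,0,0,1]

L=[[1,0,0,0],[4,1,0,0],[-5,4,1,0],[-3,-4,-1,1]] U=[[4,-1,-2,3],[0,-2,5,0],[0,0,-3,-4],[0,0,0,1]]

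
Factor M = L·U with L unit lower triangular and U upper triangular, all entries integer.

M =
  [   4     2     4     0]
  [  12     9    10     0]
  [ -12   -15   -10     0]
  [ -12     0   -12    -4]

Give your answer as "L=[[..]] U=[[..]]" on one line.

L=[[1,0,0,0],[3,1,0,0],[-3,-3,1,0],[-3,2,-1,1]] U=[[4,2,4,0],[0,3,-2,0],[0,0,-4,0],[0,0,0,-4]]

  row1 -= 3·row0 → [0,3,-2,0]
  row2 -= -3·row0 → [0,-9,2,0]
  row3 -= -3·row0 → [0,6,0,-4]
  row2 -= -3·row1 → [0,0,-4,0]
  row3 -= 2·row1 → [0,0,4,-4]
  row3 -= -1·row2 → [0,0,0,-4]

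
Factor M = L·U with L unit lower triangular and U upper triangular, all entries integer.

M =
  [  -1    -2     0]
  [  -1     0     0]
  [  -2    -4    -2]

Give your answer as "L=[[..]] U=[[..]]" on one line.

  R1 -= 1·R0 → [0,2,0]
  R2 -= 2·R0 → [0,0,-2]
  R2 -= 0·R1 → [0,0,-2]

L=[[1,0,0],[1,1,0],[2,0,1]] U=[[-1,-2,0],[0,2,0],[0,0,-2]]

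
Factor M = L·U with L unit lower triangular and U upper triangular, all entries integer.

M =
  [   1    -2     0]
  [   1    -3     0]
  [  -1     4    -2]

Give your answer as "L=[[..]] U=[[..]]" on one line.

  row1 -= 1·row0 → [0,-1,0]
  row2 -= -1·row0 → [0,2,-2]
  row2 -= -2·row1 → [0,0,-2]

L=[[1,0,0],[1,1,0],[-1,-2,1]] U=[[1,-2,0],[0,-1,0],[0,0,-2]]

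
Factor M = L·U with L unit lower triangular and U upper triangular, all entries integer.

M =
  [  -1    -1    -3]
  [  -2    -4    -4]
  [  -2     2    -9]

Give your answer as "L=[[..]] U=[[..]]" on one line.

L=[[1,0,0],[2,1,0],[2,-2,1]] U=[[-1,-1,-3],[0,-2,2],[0,0,1]]

  R1 -= 2·R0 → [0,-2,2]
  R2 -= 2·R0 → [0,4,-3]
  R2 -= -2·R1 → [0,0,1]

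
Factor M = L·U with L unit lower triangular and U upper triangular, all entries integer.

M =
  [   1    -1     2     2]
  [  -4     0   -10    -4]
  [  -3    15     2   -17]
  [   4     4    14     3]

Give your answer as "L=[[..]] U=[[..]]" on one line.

L=[[1,0,0,0],[-4,1,0,0],[-3,-3,1,0],[4,-2,1,1]] U=[[1,-1,2,2],[0,-4,-2,4],[0,0,2,1],[0,0,0,2]]

  r1 -= -4·r0 → [0,-4,-2,4]
  r2 -= -3·r0 → [0,12,8,-11]
  r3 -= 4·r0 → [0,8,6,-5]
  r2 -= -3·r1 → [0,0,2,1]
  r3 -= -2·r1 → [0,0,2,3]
  r3 -= 1·r2 → [0,0,0,2]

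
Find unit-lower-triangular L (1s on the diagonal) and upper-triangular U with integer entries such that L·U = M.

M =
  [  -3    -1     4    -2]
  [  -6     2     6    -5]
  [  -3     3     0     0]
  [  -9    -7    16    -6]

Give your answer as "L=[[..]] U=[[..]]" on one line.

L=[[1,0,0,0],[2,1,0,0],[1,1,1,0],[3,-1,-1,1]] U=[[-3,-1,4,-2],[0,4,-2,-1],[0,0,-2,3],[0,0,0,2]]

  R1 -= 2·R0 → [0,4,-2,-1]
  R2 -= 1·R0 → [0,4,-4,2]
  R3 -= 3·R0 → [0,-4,4,0]
  R2 -= 1·R1 → [0,0,-2,3]
  R3 -= -1·R1 → [0,0,2,-1]
  R3 -= -1·R2 → [0,0,0,2]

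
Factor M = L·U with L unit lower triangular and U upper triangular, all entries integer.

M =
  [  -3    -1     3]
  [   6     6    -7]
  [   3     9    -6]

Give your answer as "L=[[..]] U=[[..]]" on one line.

L=[[1,0,0],[-2,1,0],[-1,2,1]] U=[[-3,-1,3],[0,4,-1],[0,0,-1]]

  r1 -= -2·r0 → [0,4,-1]
  r2 -= -1·r0 → [0,8,-3]
  r2 -= 2·r1 → [0,0,-1]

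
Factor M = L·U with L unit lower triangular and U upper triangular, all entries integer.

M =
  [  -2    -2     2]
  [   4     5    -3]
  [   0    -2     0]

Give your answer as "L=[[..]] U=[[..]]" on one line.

L=[[1,0,0],[-2,1,0],[0,-2,1]] U=[[-2,-2,2],[0,1,1],[0,0,2]]

  r1 -= -2·r0 → [0,1,1]
  r2 -= 0·r0 → [0,-2,0]
  r2 -= -2·r1 → [0,0,2]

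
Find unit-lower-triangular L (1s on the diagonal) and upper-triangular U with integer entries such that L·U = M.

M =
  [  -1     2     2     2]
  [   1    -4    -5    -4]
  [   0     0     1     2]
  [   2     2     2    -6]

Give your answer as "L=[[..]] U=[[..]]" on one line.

  R1 -= -1·R0 → [0,-2,-3,-2]
  R2 -= 0·R0 → [0,0,1,2]
  R3 -= -2·R0 → [0,6,6,-2]
  R2 -= 0·R1 → [0,0,1,2]
  R3 -= -3·R1 → [0,0,-3,-8]
  R3 -= -3·R2 → [0,0,0,-2]

L=[[1,0,0,0],[-1,1,0,0],[0,0,1,0],[-2,-3,-3,1]] U=[[-1,2,2,2],[0,-2,-3,-2],[0,0,1,2],[0,0,0,-2]]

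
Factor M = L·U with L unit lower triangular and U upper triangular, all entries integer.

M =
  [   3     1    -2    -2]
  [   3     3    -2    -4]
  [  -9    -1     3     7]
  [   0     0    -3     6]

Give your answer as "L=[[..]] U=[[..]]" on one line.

  r1 -= 1·r0 → [0,2,0,-2]
  r2 -= -3·r0 → [0,2,-3,1]
  r3 -= 0·r0 → [0,0,-3,6]
  r2 -= 1·r1 → [0,0,-3,3]
  r3 -= 0·r1 → [0,0,-3,6]
  r3 -= 1·r2 → [0,0,0,3]

L=[[1,0,0,0],[1,1,0,0],[-3,1,1,0],[0,0,1,1]] U=[[3,1,-2,-2],[0,2,0,-2],[0,0,-3,3],[0,0,0,3]]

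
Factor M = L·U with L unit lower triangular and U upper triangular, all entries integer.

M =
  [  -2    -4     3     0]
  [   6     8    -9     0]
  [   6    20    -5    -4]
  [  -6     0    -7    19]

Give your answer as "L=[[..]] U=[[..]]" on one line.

  r1 -= -3·r0 → [0,-4,0,0]
  r2 -= -3·r0 → [0,8,4,-4]
  r3 -= 3·r0 → [0,12,-16,19]
  r2 -= -2·r1 → [0,0,4,-4]
  r3 -= -3·r1 → [0,0,-16,19]
  r3 -= -4·r2 → [0,0,0,3]

L=[[1,0,0,0],[-3,1,0,0],[-3,-2,1,0],[3,-3,-4,1]] U=[[-2,-4,3,0],[0,-4,0,0],[0,0,4,-4],[0,0,0,3]]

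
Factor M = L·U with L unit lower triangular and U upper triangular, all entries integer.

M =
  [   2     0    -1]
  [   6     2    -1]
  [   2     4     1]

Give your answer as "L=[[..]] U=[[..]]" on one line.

  R1 -= 3·R0 → [0,2,2]
  R2 -= 1·R0 → [0,4,2]
  R2 -= 2·R1 → [0,0,-2]

L=[[1,0,0],[3,1,0],[1,2,1]] U=[[2,0,-1],[0,2,2],[0,0,-2]]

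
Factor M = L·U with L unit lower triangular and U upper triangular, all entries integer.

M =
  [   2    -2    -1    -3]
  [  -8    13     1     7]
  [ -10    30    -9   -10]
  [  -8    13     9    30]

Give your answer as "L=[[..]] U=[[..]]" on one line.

  r1 -= -4·r0 → [0,5,-3,-5]
  r2 -= -5·r0 → [0,20,-14,-25]
  r3 -= -4·r0 → [0,5,5,18]
  r2 -= 4·r1 → [0,0,-2,-5]
  r3 -= 1·r1 → [0,0,8,23]
  r3 -= -4·r2 → [0,0,0,3]

L=[[1,0,0,0],[-4,1,0,0],[-5,4,1,0],[-4,1,-4,1]] U=[[2,-2,-1,-3],[0,5,-3,-5],[0,0,-2,-5],[0,0,0,3]]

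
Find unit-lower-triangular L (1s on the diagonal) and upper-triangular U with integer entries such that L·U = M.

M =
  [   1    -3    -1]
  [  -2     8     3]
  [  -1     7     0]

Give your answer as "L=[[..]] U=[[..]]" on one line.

L=[[1,0,0],[-2,1,0],[-1,2,1]] U=[[1,-3,-1],[0,2,1],[0,0,-3]]

  r1 -= -2·r0 → [0,2,1]
  r2 -= -1·r0 → [0,4,-1]
  r2 -= 2·r1 → [0,0,-3]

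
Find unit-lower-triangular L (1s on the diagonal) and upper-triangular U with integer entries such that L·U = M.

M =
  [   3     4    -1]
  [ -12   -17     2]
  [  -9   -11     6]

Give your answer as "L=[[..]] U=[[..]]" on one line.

L=[[1,0,0],[-4,1,0],[-3,-1,1]] U=[[3,4,-1],[0,-1,-2],[0,0,1]]

  row1 -= -4·row0 → [0,-1,-2]
  row2 -= -3·row0 → [0,1,3]
  row2 -= -1·row1 → [0,0,1]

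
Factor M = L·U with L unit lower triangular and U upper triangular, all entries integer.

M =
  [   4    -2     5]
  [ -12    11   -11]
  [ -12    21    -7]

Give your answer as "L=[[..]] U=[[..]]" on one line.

L=[[1,0,0],[-3,1,0],[-3,3,1]] U=[[4,-2,5],[0,5,4],[0,0,-4]]

  R1 -= -3·R0 → [0,5,4]
  R2 -= -3·R0 → [0,15,8]
  R2 -= 3·R1 → [0,0,-4]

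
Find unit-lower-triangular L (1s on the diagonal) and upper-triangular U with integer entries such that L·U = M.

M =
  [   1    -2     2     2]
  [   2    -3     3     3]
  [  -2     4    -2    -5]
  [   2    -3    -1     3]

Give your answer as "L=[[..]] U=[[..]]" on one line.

  r1 -= 2·r0 → [0,1,-1,-1]
  r2 -= -2·r0 → [0,0,2,-1]
  r3 -= 2·r0 → [0,1,-5,-1]
  r2 -= 0·r1 → [0,0,2,-1]
  r3 -= 1·r1 → [0,0,-4,0]
  r3 -= -2·r2 → [0,0,0,-2]

L=[[1,0,0,0],[2,1,0,0],[-2,0,1,0],[2,1,-2,1]] U=[[1,-2,2,2],[0,1,-1,-1],[0,0,2,-1],[0,0,0,-2]]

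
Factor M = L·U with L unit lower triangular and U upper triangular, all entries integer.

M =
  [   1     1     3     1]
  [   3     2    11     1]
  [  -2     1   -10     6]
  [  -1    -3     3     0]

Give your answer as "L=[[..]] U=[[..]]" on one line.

L=[[1,0,0,0],[3,1,0,0],[-2,-3,1,0],[-1,2,1,1]] U=[[1,1,3,1],[0,-1,2,-2],[0,0,2,2],[0,0,0,3]]

  r1 -= 3·r0 → [0,-1,2,-2]
  r2 -= -2·r0 → [0,3,-4,8]
  r3 -= -1·r0 → [0,-2,6,1]
  r2 -= -3·r1 → [0,0,2,2]
  r3 -= 2·r1 → [0,0,2,5]
  r3 -= 1·r2 → [0,0,0,3]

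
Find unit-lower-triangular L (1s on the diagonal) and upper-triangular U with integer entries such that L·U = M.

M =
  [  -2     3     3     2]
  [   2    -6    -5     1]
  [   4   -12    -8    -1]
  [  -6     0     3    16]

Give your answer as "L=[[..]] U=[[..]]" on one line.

L=[[1,0,0,0],[-1,1,0,0],[-2,2,1,0],[3,3,0,1]] U=[[-2,3,3,2],[0,-3,-2,3],[0,0,2,-3],[0,0,0,1]]

  row1 -= -1·row0 → [0,-3,-2,3]
  row2 -= -2·row0 → [0,-6,-2,3]
  row3 -= 3·row0 → [0,-9,-6,10]
  row2 -= 2·row1 → [0,0,2,-3]
  row3 -= 3·row1 → [0,0,0,1]
  row3 -= 0·row2 → [0,0,0,1]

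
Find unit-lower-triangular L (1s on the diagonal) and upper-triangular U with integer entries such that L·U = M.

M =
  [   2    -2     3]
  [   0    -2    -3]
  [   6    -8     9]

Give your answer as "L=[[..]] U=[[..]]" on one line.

  R1 -= 0·R0 → [0,-2,-3]
  R2 -= 3·R0 → [0,-2,0]
  R2 -= 1·R1 → [0,0,3]

L=[[1,0,0],[0,1,0],[3,1,1]] U=[[2,-2,3],[0,-2,-3],[0,0,3]]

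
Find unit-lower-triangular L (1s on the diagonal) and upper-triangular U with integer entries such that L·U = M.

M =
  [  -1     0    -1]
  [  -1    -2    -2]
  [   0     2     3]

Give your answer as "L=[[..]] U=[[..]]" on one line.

L=[[1,0,0],[1,1,0],[0,-1,1]] U=[[-1,0,-1],[0,-2,-1],[0,0,2]]

  r1 -= 1·r0 → [0,-2,-1]
  r2 -= 0·r0 → [0,2,3]
  r2 -= -1·r1 → [0,0,2]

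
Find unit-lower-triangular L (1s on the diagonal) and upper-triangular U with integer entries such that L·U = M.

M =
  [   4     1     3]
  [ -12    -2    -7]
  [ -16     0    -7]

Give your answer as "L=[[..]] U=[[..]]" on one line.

L=[[1,0,0],[-3,1,0],[-4,4,1]] U=[[4,1,3],[0,1,2],[0,0,-3]]

  r1 -= -3·r0 → [0,1,2]
  r2 -= -4·r0 → [0,4,5]
  r2 -= 4·r1 → [0,0,-3]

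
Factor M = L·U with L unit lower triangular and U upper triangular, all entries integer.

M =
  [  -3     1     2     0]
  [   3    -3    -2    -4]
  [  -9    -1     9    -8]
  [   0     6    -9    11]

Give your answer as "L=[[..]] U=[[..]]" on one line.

L=[[1,0,0,0],[-1,1,0,0],[3,2,1,0],[0,-3,-3,1]] U=[[-3,1,2,0],[0,-2,0,-4],[0,0,3,0],[0,0,0,-1]]

  row1 -= -1·row0 → [0,-2,0,-4]
  row2 -= 3·row0 → [0,-4,3,-8]
  row3 -= 0·row0 → [0,6,-9,11]
  row2 -= 2·row1 → [0,0,3,0]
  row3 -= -3·row1 → [0,0,-9,-1]
  row3 -= -3·row2 → [0,0,0,-1]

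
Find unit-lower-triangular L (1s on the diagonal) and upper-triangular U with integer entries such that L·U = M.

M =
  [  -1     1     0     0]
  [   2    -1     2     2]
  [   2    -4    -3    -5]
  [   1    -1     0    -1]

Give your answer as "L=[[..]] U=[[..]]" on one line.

  R1 -= -2·R0 → [0,1,2,2]
  R2 -= -2·R0 → [0,-2,-3,-5]
  R3 -= -1·R0 → [0,0,0,-1]
  R2 -= -2·R1 → [0,0,1,-1]
  R3 -= 0·R1 → [0,0,0,-1]
  R3 -= 0·R2 → [0,0,0,-1]

L=[[1,0,0,0],[-2,1,0,0],[-2,-2,1,0],[-1,0,0,1]] U=[[-1,1,0,0],[0,1,2,2],[0,0,1,-1],[0,0,0,-1]]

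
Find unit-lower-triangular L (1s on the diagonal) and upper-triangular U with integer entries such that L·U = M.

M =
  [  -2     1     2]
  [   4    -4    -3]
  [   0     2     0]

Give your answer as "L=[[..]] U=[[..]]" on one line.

  row1 -= -2·row0 → [0,-2,1]
  row2 -= 0·row0 → [0,2,0]
  row2 -= -1·row1 → [0,0,1]

L=[[1,0,0],[-2,1,0],[0,-1,1]] U=[[-2,1,2],[0,-2,1],[0,0,1]]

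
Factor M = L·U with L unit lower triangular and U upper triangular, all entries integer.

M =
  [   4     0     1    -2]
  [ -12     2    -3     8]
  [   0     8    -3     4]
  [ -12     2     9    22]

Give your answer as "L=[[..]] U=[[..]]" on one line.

  row1 -= -3·row0 → [0,2,0,2]
  row2 -= 0·row0 → [0,8,-3,4]
  row3 -= -3·row0 → [0,2,12,16]
  row2 -= 4·row1 → [0,0,-3,-4]
  row3 -= 1·row1 → [0,0,12,14]
  row3 -= -4·row2 → [0,0,0,-2]

L=[[1,0,0,0],[-3,1,0,0],[0,4,1,0],[-3,1,-4,1]] U=[[4,0,1,-2],[0,2,0,2],[0,0,-3,-4],[0,0,0,-2]]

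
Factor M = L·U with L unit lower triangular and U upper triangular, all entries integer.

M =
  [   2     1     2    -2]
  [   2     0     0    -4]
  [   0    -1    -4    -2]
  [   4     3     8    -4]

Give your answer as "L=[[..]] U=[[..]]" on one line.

L=[[1,0,0,0],[1,1,0,0],[0,1,1,0],[2,-1,-1,1]] U=[[2,1,2,-2],[0,-1,-2,-2],[0,0,-2,0],[0,0,0,-2]]

  r1 -= 1·r0 → [0,-1,-2,-2]
  r2 -= 0·r0 → [0,-1,-4,-2]
  r3 -= 2·r0 → [0,1,4,0]
  r2 -= 1·r1 → [0,0,-2,0]
  r3 -= -1·r1 → [0,0,2,-2]
  r3 -= -1·r2 → [0,0,0,-2]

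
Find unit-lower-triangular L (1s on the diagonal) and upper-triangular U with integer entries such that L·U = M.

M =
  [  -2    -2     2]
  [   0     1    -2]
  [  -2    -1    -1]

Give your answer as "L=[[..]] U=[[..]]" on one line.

L=[[1,0,0],[0,1,0],[1,1,1]] U=[[-2,-2,2],[0,1,-2],[0,0,-1]]

  R1 -= 0·R0 → [0,1,-2]
  R2 -= 1·R0 → [0,1,-3]
  R2 -= 1·R1 → [0,0,-1]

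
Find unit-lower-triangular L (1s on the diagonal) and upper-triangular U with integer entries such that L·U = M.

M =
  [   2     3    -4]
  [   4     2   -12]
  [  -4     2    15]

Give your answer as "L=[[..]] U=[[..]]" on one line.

L=[[1,0,0],[2,1,0],[-2,-2,1]] U=[[2,3,-4],[0,-4,-4],[0,0,-1]]

  row1 -= 2·row0 → [0,-4,-4]
  row2 -= -2·row0 → [0,8,7]
  row2 -= -2·row1 → [0,0,-1]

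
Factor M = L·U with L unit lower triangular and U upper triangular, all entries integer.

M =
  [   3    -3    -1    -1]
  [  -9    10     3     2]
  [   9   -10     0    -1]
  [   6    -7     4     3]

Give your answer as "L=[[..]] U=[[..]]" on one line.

  r1 -= -3·r0 → [0,1,0,-1]
  r2 -= 3·r0 → [0,-1,3,2]
  r3 -= 2·r0 → [0,-1,6,5]
  r2 -= -1·r1 → [0,0,3,1]
  r3 -= -1·r1 → [0,0,6,4]
  r3 -= 2·r2 → [0,0,0,2]

L=[[1,0,0,0],[-3,1,0,0],[3,-1,1,0],[2,-1,2,1]] U=[[3,-3,-1,-1],[0,1,0,-1],[0,0,3,1],[0,0,0,2]]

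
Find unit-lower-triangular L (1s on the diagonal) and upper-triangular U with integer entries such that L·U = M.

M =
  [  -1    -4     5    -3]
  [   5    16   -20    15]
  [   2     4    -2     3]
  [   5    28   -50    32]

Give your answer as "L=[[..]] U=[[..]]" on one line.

  R1 -= -5·R0 → [0,-4,5,0]
  R2 -= -2·R0 → [0,-4,8,-3]
  R3 -= -5·R0 → [0,8,-25,17]
  R2 -= 1·R1 → [0,0,3,-3]
  R3 -= -2·R1 → [0,0,-15,17]
  R3 -= -5·R2 → [0,0,0,2]

L=[[1,0,0,0],[-5,1,0,0],[-2,1,1,0],[-5,-2,-5,1]] U=[[-1,-4,5,-3],[0,-4,5,0],[0,0,3,-3],[0,0,0,2]]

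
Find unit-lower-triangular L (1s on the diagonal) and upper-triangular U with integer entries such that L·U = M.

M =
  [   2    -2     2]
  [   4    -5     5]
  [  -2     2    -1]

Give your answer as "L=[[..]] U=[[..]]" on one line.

  R1 -= 2·R0 → [0,-1,1]
  R2 -= -1·R0 → [0,0,1]
  R2 -= 0·R1 → [0,0,1]

L=[[1,0,0],[2,1,0],[-1,0,1]] U=[[2,-2,2],[0,-1,1],[0,0,1]]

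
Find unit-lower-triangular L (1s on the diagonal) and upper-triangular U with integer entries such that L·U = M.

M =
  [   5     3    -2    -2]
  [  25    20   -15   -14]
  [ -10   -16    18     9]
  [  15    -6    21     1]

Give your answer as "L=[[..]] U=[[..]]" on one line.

L=[[1,0,0,0],[5,1,0,0],[-2,-2,1,0],[3,-3,3,1]] U=[[5,3,-2,-2],[0,5,-5,-4],[0,0,4,-3],[0,0,0,4]]

  R1 -= 5·R0 → [0,5,-5,-4]
  R2 -= -2·R0 → [0,-10,14,5]
  R3 -= 3·R0 → [0,-15,27,7]
  R2 -= -2·R1 → [0,0,4,-3]
  R3 -= -3·R1 → [0,0,12,-5]
  R3 -= 3·R2 → [0,0,0,4]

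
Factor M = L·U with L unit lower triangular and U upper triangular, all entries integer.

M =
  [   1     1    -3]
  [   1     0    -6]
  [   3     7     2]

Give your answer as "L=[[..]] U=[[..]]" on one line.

  r1 -= 1·r0 → [0,-1,-3]
  r2 -= 3·r0 → [0,4,11]
  r2 -= -4·r1 → [0,0,-1]

L=[[1,0,0],[1,1,0],[3,-4,1]] U=[[1,1,-3],[0,-1,-3],[0,0,-1]]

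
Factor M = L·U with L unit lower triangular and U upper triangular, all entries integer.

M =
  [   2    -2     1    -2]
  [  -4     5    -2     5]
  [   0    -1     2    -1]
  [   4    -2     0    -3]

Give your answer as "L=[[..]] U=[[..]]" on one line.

  row1 -= -2·row0 → [0,1,0,1]
  row2 -= 0·row0 → [0,-1,2,-1]
  row3 -= 2·row0 → [0,2,-2,1]
  row2 -= -1·row1 → [0,0,2,0]
  row3 -= 2·row1 → [0,0,-2,-1]
  row3 -= -1·row2 → [0,0,0,-1]

L=[[1,0,0,0],[-2,1,0,0],[0,-1,1,0],[2,2,-1,1]] U=[[2,-2,1,-2],[0,1,0,1],[0,0,2,0],[0,0,0,-1]]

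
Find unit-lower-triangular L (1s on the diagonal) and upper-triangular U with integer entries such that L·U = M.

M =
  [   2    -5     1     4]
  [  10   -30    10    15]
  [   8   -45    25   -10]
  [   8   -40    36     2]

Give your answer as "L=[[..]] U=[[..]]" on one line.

  row1 -= 5·row0 → [0,-5,5,-5]
  row2 -= 4·row0 → [0,-25,21,-26]
  row3 -= 4·row0 → [0,-20,32,-14]
  row2 -= 5·row1 → [0,0,-4,-1]
  row3 -= 4·row1 → [0,0,12,6]
  row3 -= -3·row2 → [0,0,0,3]

L=[[1,0,0,0],[5,1,0,0],[4,5,1,0],[4,4,-3,1]] U=[[2,-5,1,4],[0,-5,5,-5],[0,0,-4,-1],[0,0,0,3]]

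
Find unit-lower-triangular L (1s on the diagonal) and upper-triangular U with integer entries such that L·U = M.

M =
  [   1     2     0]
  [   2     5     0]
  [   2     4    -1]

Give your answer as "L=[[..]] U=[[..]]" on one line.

L=[[1,0,0],[2,1,0],[2,0,1]] U=[[1,2,0],[0,1,0],[0,0,-1]]

  row1 -= 2·row0 → [0,1,0]
  row2 -= 2·row0 → [0,0,-1]
  row2 -= 0·row1 → [0,0,-1]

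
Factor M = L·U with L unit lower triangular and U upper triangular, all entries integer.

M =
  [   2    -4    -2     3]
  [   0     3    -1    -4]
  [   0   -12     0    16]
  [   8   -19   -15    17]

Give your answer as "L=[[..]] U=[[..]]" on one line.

  R1 -= 0·R0 → [0,3,-1,-4]
  R2 -= 0·R0 → [0,-12,0,16]
  R3 -= 4·R0 → [0,-3,-7,5]
  R2 -= -4·R1 → [0,0,-4,0]
  R3 -= -1·R1 → [0,0,-8,1]
  R3 -= 2·R2 → [0,0,0,1]

L=[[1,0,0,0],[0,1,0,0],[0,-4,1,0],[4,-1,2,1]] U=[[2,-4,-2,3],[0,3,-1,-4],[0,0,-4,0],[0,0,0,1]]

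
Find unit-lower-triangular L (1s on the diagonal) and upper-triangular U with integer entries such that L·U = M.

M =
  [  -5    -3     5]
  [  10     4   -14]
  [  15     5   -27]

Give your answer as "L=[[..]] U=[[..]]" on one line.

  row1 -= -2·row0 → [0,-2,-4]
  row2 -= -3·row0 → [0,-4,-12]
  row2 -= 2·row1 → [0,0,-4]

L=[[1,0,0],[-2,1,0],[-3,2,1]] U=[[-5,-3,5],[0,-2,-4],[0,0,-4]]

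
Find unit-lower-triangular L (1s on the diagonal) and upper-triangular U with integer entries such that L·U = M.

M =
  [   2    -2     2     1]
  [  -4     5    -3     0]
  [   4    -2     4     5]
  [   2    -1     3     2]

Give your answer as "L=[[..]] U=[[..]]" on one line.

L=[[1,0,0,0],[-2,1,0,0],[2,2,1,0],[1,1,0,1]] U=[[2,-2,2,1],[0,1,1,2],[0,0,-2,-1],[0,0,0,-1]]

  R1 -= -2·R0 → [0,1,1,2]
  R2 -= 2·R0 → [0,2,0,3]
  R3 -= 1·R0 → [0,1,1,1]
  R2 -= 2·R1 → [0,0,-2,-1]
  R3 -= 1·R1 → [0,0,0,-1]
  R3 -= 0·R2 → [0,0,0,-1]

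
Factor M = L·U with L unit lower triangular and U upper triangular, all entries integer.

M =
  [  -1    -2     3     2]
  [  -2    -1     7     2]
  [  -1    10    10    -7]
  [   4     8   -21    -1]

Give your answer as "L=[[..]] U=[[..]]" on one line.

L=[[1,0,0,0],[2,1,0,0],[1,4,1,0],[-4,0,-3,1]] U=[[-1,-2,3,2],[0,3,1,-2],[0,0,3,-1],[0,0,0,4]]

  r1 -= 2·r0 → [0,3,1,-2]
  r2 -= 1·r0 → [0,12,7,-9]
  r3 -= -4·r0 → [0,0,-9,7]
  r2 -= 4·r1 → [0,0,3,-1]
  r3 -= 0·r1 → [0,0,-9,7]
  r3 -= -3·r2 → [0,0,0,4]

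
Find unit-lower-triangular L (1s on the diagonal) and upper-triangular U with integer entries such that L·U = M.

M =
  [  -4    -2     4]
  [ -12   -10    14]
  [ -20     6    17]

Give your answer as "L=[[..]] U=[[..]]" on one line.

L=[[1,0,0],[3,1,0],[5,-4,1]] U=[[-4,-2,4],[0,-4,2],[0,0,5]]

  row1 -= 3·row0 → [0,-4,2]
  row2 -= 5·row0 → [0,16,-3]
  row2 -= -4·row1 → [0,0,5]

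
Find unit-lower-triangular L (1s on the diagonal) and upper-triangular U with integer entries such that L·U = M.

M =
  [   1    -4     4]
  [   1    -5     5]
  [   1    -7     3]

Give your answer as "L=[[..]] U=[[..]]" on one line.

L=[[1,0,0],[1,1,0],[1,3,1]] U=[[1,-4,4],[0,-1,1],[0,0,-4]]

  row1 -= 1·row0 → [0,-1,1]
  row2 -= 1·row0 → [0,-3,-1]
  row2 -= 3·row1 → [0,0,-4]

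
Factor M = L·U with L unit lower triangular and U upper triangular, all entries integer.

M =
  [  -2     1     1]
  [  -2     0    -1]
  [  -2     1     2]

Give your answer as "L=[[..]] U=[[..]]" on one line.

  R1 -= 1·R0 → [0,-1,-2]
  R2 -= 1·R0 → [0,0,1]
  R2 -= 0·R1 → [0,0,1]

L=[[1,0,0],[1,1,0],[1,0,1]] U=[[-2,1,1],[0,-1,-2],[0,0,1]]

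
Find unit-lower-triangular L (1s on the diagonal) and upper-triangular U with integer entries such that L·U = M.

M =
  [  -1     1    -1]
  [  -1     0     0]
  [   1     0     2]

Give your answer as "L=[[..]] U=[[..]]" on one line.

L=[[1,0,0],[1,1,0],[-1,-1,1]] U=[[-1,1,-1],[0,-1,1],[0,0,2]]

  r1 -= 1·r0 → [0,-1,1]
  r2 -= -1·r0 → [0,1,1]
  r2 -= -1·r1 → [0,0,2]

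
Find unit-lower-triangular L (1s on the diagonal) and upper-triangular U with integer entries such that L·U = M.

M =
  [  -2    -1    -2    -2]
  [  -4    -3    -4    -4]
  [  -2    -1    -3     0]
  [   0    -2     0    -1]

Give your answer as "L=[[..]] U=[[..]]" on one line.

  R1 -= 2·R0 → [0,-1,0,0]
  R2 -= 1·R0 → [0,0,-1,2]
  R3 -= 0·R0 → [0,-2,0,-1]
  R2 -= 0·R1 → [0,0,-1,2]
  R3 -= 2·R1 → [0,0,0,-1]
  R3 -= 0·R2 → [0,0,0,-1]

L=[[1,0,0,0],[2,1,0,0],[1,0,1,0],[0,2,0,1]] U=[[-2,-1,-2,-2],[0,-1,0,0],[0,0,-1,2],[0,0,0,-1]]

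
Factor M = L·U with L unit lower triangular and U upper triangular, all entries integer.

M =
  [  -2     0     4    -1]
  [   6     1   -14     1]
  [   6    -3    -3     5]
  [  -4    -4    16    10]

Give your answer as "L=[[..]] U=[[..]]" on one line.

L=[[1,0,0,0],[-3,1,0,0],[-3,-3,1,0],[2,-4,0,1]] U=[[-2,0,4,-1],[0,1,-2,-2],[0,0,3,-4],[0,0,0,4]]

  r1 -= -3·r0 → [0,1,-2,-2]
  r2 -= -3·r0 → [0,-3,9,2]
  r3 -= 2·r0 → [0,-4,8,12]
  r2 -= -3·r1 → [0,0,3,-4]
  r3 -= -4·r1 → [0,0,0,4]
  r3 -= 0·r2 → [0,0,0,4]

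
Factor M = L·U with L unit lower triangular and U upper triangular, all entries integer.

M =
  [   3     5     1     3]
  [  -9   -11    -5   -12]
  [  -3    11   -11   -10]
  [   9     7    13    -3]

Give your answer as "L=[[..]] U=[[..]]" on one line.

  r1 -= -3·r0 → [0,4,-2,-3]
  r2 -= -1·r0 → [0,16,-10,-7]
  r3 -= 3·r0 → [0,-8,10,-12]
  r2 -= 4·r1 → [0,0,-2,5]
  r3 -= -2·r1 → [0,0,6,-18]
  r3 -= -3·r2 → [0,0,0,-3]

L=[[1,0,0,0],[-3,1,0,0],[-1,4,1,0],[3,-2,-3,1]] U=[[3,5,1,3],[0,4,-2,-3],[0,0,-2,5],[0,0,0,-3]]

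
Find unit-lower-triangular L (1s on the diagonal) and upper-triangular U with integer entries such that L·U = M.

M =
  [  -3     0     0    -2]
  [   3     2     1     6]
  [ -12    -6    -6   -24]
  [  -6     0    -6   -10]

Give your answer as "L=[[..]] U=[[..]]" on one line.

L=[[1,0,0,0],[-1,1,0,0],[4,-3,1,0],[2,0,2,1]] U=[[-3,0,0,-2],[0,2,1,4],[0,0,-3,-4],[0,0,0,2]]

  r1 -= -1·r0 → [0,2,1,4]
  r2 -= 4·r0 → [0,-6,-6,-16]
  r3 -= 2·r0 → [0,0,-6,-6]
  r2 -= -3·r1 → [0,0,-3,-4]
  r3 -= 0·r1 → [0,0,-6,-6]
  r3 -= 2·r2 → [0,0,0,2]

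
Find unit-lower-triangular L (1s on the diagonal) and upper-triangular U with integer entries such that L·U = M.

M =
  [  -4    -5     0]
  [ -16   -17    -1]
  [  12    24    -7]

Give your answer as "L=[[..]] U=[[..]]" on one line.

  R1 -= 4·R0 → [0,3,-1]
  R2 -= -3·R0 → [0,9,-7]
  R2 -= 3·R1 → [0,0,-4]

L=[[1,0,0],[4,1,0],[-3,3,1]] U=[[-4,-5,0],[0,3,-1],[0,0,-4]]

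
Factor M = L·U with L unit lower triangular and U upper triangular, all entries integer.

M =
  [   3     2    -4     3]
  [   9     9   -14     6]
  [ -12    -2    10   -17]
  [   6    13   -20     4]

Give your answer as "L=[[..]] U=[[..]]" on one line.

L=[[1,0,0,0],[3,1,0,0],[-4,2,1,0],[2,3,3,1]] U=[[3,2,-4,3],[0,3,-2,-3],[0,0,-2,1],[0,0,0,4]]

  r1 -= 3·r0 → [0,3,-2,-3]
  r2 -= -4·r0 → [0,6,-6,-5]
  r3 -= 2·r0 → [0,9,-12,-2]
  r2 -= 2·r1 → [0,0,-2,1]
  r3 -= 3·r1 → [0,0,-6,7]
  r3 -= 3·r2 → [0,0,0,4]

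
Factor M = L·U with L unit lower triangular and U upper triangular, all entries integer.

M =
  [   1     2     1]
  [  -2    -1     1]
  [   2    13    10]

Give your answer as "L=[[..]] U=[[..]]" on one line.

L=[[1,0,0],[-2,1,0],[2,3,1]] U=[[1,2,1],[0,3,3],[0,0,-1]]

  r1 -= -2·r0 → [0,3,3]
  r2 -= 2·r0 → [0,9,8]
  r2 -= 3·r1 → [0,0,-1]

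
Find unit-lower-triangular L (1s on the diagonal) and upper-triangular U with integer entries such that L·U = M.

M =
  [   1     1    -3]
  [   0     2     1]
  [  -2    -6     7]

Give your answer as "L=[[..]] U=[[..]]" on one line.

L=[[1,0,0],[0,1,0],[-2,-2,1]] U=[[1,1,-3],[0,2,1],[0,0,3]]

  r1 -= 0·r0 → [0,2,1]
  r2 -= -2·r0 → [0,-4,1]
  r2 -= -2·r1 → [0,0,3]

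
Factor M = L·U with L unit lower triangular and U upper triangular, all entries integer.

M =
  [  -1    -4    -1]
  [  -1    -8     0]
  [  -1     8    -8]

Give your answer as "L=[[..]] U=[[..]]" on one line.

  r1 -= 1·r0 → [0,-4,1]
  r2 -= 1·r0 → [0,12,-7]
  r2 -= -3·r1 → [0,0,-4]

L=[[1,0,0],[1,1,0],[1,-3,1]] U=[[-1,-4,-1],[0,-4,1],[0,0,-4]]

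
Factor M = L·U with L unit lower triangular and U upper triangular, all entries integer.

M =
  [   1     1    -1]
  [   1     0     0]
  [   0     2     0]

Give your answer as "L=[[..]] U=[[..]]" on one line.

L=[[1,0,0],[1,1,0],[0,-2,1]] U=[[1,1,-1],[0,-1,1],[0,0,2]]

  row1 -= 1·row0 → [0,-1,1]
  row2 -= 0·row0 → [0,2,0]
  row2 -= -2·row1 → [0,0,2]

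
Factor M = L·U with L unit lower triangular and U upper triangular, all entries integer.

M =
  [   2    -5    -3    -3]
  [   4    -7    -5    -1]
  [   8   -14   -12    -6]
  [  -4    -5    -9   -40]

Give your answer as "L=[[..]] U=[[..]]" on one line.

  r1 -= 2·r0 → [0,3,1,5]
  r2 -= 4·r0 → [0,6,0,6]
  r3 -= -2·r0 → [0,-15,-15,-46]
  r2 -= 2·r1 → [0,0,-2,-4]
  r3 -= -5·r1 → [0,0,-10,-21]
  r3 -= 5·r2 → [0,0,0,-1]

L=[[1,0,0,0],[2,1,0,0],[4,2,1,0],[-2,-5,5,1]] U=[[2,-5,-3,-3],[0,3,1,5],[0,0,-2,-4],[0,0,0,-1]]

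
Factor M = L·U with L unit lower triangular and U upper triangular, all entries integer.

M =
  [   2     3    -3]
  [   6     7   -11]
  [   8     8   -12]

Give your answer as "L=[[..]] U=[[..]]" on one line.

  R1 -= 3·R0 → [0,-2,-2]
  R2 -= 4·R0 → [0,-4,0]
  R2 -= 2·R1 → [0,0,4]

L=[[1,0,0],[3,1,0],[4,2,1]] U=[[2,3,-3],[0,-2,-2],[0,0,4]]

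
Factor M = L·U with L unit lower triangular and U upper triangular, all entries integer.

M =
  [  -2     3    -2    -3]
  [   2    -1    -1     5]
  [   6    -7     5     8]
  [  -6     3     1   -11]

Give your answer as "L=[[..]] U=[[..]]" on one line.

  R1 -= -1·R0 → [0,2,-3,2]
  R2 -= -3·R0 → [0,2,-1,-1]
  R3 -= 3·R0 → [0,-6,7,-2]
  R2 -= 1·R1 → [0,0,2,-3]
  R3 -= -3·R1 → [0,0,-2,4]
  R3 -= -1·R2 → [0,0,0,1]

L=[[1,0,0,0],[-1,1,0,0],[-3,1,1,0],[3,-3,-1,1]] U=[[-2,3,-2,-3],[0,2,-3,2],[0,0,2,-3],[0,0,0,1]]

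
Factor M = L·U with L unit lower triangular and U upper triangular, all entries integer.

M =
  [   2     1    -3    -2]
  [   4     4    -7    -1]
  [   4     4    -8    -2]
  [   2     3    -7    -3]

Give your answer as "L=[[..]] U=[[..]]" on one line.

L=[[1,0,0,0],[2,1,0,0],[2,1,1,0],[1,1,3,1]] U=[[2,1,-3,-2],[0,2,-1,3],[0,0,-1,-1],[0,0,0,-1]]

  row1 -= 2·row0 → [0,2,-1,3]
  row2 -= 2·row0 → [0,2,-2,2]
  row3 -= 1·row0 → [0,2,-4,-1]
  row2 -= 1·row1 → [0,0,-1,-1]
  row3 -= 1·row1 → [0,0,-3,-4]
  row3 -= 3·row2 → [0,0,0,-1]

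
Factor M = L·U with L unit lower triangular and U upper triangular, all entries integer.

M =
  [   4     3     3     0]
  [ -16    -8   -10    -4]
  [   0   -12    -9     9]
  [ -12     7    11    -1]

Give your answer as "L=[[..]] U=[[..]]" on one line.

  R1 -= -4·R0 → [0,4,2,-4]
  R2 -= 0·R0 → [0,-12,-9,9]
  R3 -= -3·R0 → [0,16,20,-1]
  R2 -= -3·R1 → [0,0,-3,-3]
  R3 -= 4·R1 → [0,0,12,15]
  R3 -= -4·R2 → [0,0,0,3]

L=[[1,0,0,0],[-4,1,0,0],[0,-3,1,0],[-3,4,-4,1]] U=[[4,3,3,0],[0,4,2,-4],[0,0,-3,-3],[0,0,0,3]]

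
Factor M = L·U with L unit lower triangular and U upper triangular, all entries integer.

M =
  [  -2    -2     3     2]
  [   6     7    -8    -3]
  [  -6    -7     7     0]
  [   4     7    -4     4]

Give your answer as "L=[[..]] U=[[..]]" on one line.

  row1 -= -3·row0 → [0,1,1,3]
  row2 -= 3·row0 → [0,-1,-2,-6]
  row3 -= -2·row0 → [0,3,2,8]
  row2 -= -1·row1 → [0,0,-1,-3]
  row3 -= 3·row1 → [0,0,-1,-1]
  row3 -= 1·row2 → [0,0,0,2]

L=[[1,0,0,0],[-3,1,0,0],[3,-1,1,0],[-2,3,1,1]] U=[[-2,-2,3,2],[0,1,1,3],[0,0,-1,-3],[0,0,0,2]]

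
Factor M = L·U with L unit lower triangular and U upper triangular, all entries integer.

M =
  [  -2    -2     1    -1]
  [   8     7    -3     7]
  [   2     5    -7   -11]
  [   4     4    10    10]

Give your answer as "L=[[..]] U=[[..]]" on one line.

  R1 -= -4·R0 → [0,-1,1,3]
  R2 -= -1·R0 → [0,3,-6,-12]
  R3 -= -2·R0 → [0,0,12,8]
  R2 -= -3·R1 → [0,0,-3,-3]
  R3 -= 0·R1 → [0,0,12,8]
  R3 -= -4·R2 → [0,0,0,-4]

L=[[1,0,0,0],[-4,1,0,0],[-1,-3,1,0],[-2,0,-4,1]] U=[[-2,-2,1,-1],[0,-1,1,3],[0,0,-3,-3],[0,0,0,-4]]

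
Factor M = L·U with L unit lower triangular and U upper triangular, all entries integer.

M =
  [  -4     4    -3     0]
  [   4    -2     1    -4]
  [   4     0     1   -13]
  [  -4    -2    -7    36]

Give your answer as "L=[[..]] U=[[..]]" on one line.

L=[[1,0,0,0],[-1,1,0,0],[-1,2,1,0],[1,-3,-5,1]] U=[[-4,4,-3,0],[0,2,-2,-4],[0,0,2,-5],[0,0,0,-1]]

  row1 -= -1·row0 → [0,2,-2,-4]
  row2 -= -1·row0 → [0,4,-2,-13]
  row3 -= 1·row0 → [0,-6,-4,36]
  row2 -= 2·row1 → [0,0,2,-5]
  row3 -= -3·row1 → [0,0,-10,24]
  row3 -= -5·row2 → [0,0,0,-1]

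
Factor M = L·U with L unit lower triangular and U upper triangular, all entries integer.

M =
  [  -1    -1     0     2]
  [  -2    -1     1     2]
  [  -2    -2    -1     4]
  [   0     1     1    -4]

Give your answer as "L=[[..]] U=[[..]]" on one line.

L=[[1,0,0,0],[2,1,0,0],[2,0,1,0],[0,1,0,1]] U=[[-1,-1,0,2],[0,1,1,-2],[0,0,-1,0],[0,0,0,-2]]

  row1 -= 2·row0 → [0,1,1,-2]
  row2 -= 2·row0 → [0,0,-1,0]
  row3 -= 0·row0 → [0,1,1,-4]
  row2 -= 0·row1 → [0,0,-1,0]
  row3 -= 1·row1 → [0,0,0,-2]
  row3 -= 0·row2 → [0,0,0,-2]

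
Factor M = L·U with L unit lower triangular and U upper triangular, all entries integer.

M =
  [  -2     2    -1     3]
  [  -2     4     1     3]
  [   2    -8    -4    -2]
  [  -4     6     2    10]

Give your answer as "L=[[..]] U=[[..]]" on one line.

  R1 -= 1·R0 → [0,2,2,0]
  R2 -= -1·R0 → [0,-6,-5,1]
  R3 -= 2·R0 → [0,2,4,4]
  R2 -= -3·R1 → [0,0,1,1]
  R3 -= 1·R1 → [0,0,2,4]
  R3 -= 2·R2 → [0,0,0,2]

L=[[1,0,0,0],[1,1,0,0],[-1,-3,1,0],[2,1,2,1]] U=[[-2,2,-1,3],[0,2,2,0],[0,0,1,1],[0,0,0,2]]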